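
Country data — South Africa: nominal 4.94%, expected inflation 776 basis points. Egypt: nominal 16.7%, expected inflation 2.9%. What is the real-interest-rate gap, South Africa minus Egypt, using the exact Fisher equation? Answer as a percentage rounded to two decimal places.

-16.03%

South Africa: (1 + 0.0494)/(1 + 0.0776) − 1 = -2.6169%
Egypt: (1 + 0.1670)/(1 + 0.0290) − 1 = 13.4111%
Differential = -2.6169% − 13.4111% = -16.0280% → -16.03%.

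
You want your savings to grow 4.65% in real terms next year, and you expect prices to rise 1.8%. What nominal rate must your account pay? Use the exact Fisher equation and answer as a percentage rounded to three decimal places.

6.534%

(1 + i) = (1 + r)(1 + π) = 1.04650 × 1.01800 = 1.065337
i = 1.065337 − 1, so the required nominal rate is 6.534%.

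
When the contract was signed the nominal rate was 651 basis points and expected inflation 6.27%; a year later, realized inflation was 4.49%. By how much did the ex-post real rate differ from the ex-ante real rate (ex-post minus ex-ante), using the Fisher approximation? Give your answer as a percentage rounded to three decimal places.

Ex-ante: 6.51% − 6.27% = 0.240%
Ex-post: 6.51% − 4.49% = 2.020%
Difference (ex-post − ex-ante) = 1.7800% → 1.780%.

1.780%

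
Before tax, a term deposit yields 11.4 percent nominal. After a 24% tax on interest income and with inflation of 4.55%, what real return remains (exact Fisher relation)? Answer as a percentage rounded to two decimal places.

After-tax nominal return = 11.4% × (1 − 0.24) = 8.6640%.
1 + r = 1.08664 / 1.04550 = 1.0393496
After-tax real rate = 1.0393496 − 1 → 3.93%.

3.93%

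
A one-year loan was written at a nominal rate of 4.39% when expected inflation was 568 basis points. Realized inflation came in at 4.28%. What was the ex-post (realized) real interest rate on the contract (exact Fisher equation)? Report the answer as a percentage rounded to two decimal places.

Ex-post: (1 + 0.0439)/(1 + 0.0428) − 1 = 0.1055%
So the realized real rate is 0.11%.

0.11%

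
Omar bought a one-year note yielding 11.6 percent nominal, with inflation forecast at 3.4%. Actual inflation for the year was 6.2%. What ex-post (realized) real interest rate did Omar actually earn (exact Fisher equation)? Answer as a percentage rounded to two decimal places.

Ex-post: (1 + 0.1160)/(1 + 0.0620) − 1 = 5.0847%
So the realized real rate is 5.08%.

5.08%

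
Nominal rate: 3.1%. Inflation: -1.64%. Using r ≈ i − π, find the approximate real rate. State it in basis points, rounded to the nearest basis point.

474 basis points

r ≈ i − π = 3.1% − (-1.64%) = 474 basis points.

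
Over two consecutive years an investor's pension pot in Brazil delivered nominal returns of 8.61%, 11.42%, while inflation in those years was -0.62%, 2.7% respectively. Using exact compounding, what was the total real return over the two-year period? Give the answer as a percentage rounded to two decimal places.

Compound the nominal returns: 1.0861 × 1.1142 = 1.210133.
Compound inflation: 0.9938 × 1.0270 = 1.020633.
Deflate: 1.210133 / 1.020633 = 1.185669.
Total real return = 1.185669 − 1 → 18.57%.

18.57%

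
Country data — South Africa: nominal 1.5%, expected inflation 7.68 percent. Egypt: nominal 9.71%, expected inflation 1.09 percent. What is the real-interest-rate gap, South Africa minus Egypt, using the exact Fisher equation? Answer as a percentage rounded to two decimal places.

South Africa: (1 + 0.0150)/(1 + 0.0768) − 1 = -5.7392%
Egypt: (1 + 0.0971)/(1 + 0.0109) − 1 = 8.5271%
Differential = -5.7392% − 8.5271% = -14.2663% → -14.27%.

-14.27%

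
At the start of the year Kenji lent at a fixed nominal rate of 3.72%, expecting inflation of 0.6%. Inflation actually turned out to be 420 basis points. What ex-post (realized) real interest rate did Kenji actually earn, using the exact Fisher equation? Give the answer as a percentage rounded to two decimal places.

Ex-post: (1 + 0.0372)/(1 + 0.0420) − 1 = -0.4607%
So the realized real rate is -0.46%.

-0.46%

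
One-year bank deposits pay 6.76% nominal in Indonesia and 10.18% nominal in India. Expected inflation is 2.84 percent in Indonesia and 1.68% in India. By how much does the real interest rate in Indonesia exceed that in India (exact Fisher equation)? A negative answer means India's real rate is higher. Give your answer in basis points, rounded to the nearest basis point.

-455 basis points

Indonesia: (1 + 0.0676)/(1 + 0.0284) − 1 = 3.8117%
India: (1 + 0.1018)/(1 + 0.0168) − 1 = 8.3596%
Differential = 3.8117% − 8.3596% = -4.5478% → -455 basis points.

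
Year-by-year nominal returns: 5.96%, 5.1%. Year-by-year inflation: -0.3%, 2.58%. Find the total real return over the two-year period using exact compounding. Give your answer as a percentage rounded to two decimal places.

8.89%

Nominal growth factor = 1.0596 × 1.0510 = 1.113640
Price-level growth factor = 0.9970 × 1.0258 = 1.022723
Real growth factor = 1.113640 / 1.022723 = 1.088897
Total real return = 1.088897 − 1 → 8.89%.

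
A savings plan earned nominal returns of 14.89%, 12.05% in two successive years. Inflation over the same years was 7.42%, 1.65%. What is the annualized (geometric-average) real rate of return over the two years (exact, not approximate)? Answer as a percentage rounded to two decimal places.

Nominal growth factor = 1.1489 × 1.1205 = 1.28734245
Price-level growth factor = 1.0742 × 1.0165 = 1.09192430
Real growth factor = 1.28734245 / 1.09192430 = 1.17896676
Annualized real rate = 1.17896676^(1/2) − 1 = 8.5802% → 8.58%.

8.58%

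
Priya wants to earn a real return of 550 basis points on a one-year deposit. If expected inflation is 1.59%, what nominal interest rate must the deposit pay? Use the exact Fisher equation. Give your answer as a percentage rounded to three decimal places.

7.177%

(1 + i) = (1 + r)(1 + π) = 1.05500 × 1.01590 = 1.0717745
i = 1.0717745 − 1, so the required nominal rate is 7.177%.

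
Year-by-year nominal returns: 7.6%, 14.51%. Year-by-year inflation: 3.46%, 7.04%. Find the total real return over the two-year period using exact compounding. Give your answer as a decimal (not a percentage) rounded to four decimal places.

Compound the nominal returns: 1.0760 × 1.1451 = 1.232128.
Compound inflation: 1.0346 × 1.0704 = 1.107436.
Deflate: 1.232128 / 1.107436 = 1.112595.
Total real return = 1.112595 − 1 → 0.1126.

0.1126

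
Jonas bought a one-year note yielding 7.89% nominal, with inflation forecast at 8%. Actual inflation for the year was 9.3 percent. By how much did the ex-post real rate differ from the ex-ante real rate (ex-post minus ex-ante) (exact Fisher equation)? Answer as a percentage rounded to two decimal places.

-1.19%

Ex-ante: (1 + 0.0789)/(1 + 0.0800) − 1 = -0.1019%
Ex-post: (1 + 0.0789)/(1 + 0.0930) − 1 = -1.2900%
Difference (ex-post − ex-ante) = -1.1882% → -1.19%.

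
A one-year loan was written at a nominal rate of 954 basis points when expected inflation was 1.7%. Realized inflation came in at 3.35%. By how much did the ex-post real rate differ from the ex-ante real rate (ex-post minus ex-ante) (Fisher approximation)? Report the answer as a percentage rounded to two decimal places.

-1.65%

Ex-ante: 9.54% − 1.7% = 7.840%
Ex-post: 9.54% − 3.35% = 6.190%
Difference (ex-post − ex-ante) = -1.6500% → -1.65%.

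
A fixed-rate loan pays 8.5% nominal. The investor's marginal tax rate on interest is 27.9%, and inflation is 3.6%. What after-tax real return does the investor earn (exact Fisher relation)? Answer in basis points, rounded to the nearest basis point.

244 basis points

After-tax nominal return = 8.5% × (1 − 0.279) = 6.1285%.
1 + r = 1.061285 / 1.03600 = 1.024406
After-tax real rate = 1.024406 − 1 → 244 basis points.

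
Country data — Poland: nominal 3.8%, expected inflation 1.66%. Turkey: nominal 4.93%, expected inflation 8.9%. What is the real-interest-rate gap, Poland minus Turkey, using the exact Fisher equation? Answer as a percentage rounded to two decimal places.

Poland: (1 + 0.0380)/(1 + 0.0166) − 1 = 2.1051%
Turkey: (1 + 0.0493)/(1 + 0.0890) − 1 = -3.6455%
Differential = 2.1051% − (-3.6455%) = 5.7506% → 5.75%.

5.75%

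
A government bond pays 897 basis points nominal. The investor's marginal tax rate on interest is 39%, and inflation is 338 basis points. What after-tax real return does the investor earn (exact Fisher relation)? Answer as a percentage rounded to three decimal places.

After-tax nominal return = 8.97% × (1 − 0.39) = 5.4717%.
1 + r = 1.054717 / 1.03380 = 1.020233
After-tax real rate = 1.020233 − 1 → 2.023%.

2.023%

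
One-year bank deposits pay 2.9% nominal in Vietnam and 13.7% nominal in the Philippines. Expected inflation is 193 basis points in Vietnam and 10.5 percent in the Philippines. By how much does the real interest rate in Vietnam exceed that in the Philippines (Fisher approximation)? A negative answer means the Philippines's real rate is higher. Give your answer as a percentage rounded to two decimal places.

-2.23%

Vietnam: 2.9% − 1.93% = 0.970%
The Philippines: 13.7% − 10.5% = 3.200%
Differential = -2.230% → -2.23%.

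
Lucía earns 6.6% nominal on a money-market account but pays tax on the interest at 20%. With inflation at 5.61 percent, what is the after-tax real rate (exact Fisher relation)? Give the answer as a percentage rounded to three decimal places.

After-tax nominal return = 6.6% × (1 − 0.2) = 5.2800%.
1 + r = 1.05280 / 1.05610 = 0.9968753
After-tax real rate = 0.9968753 − 1 → -0.312%.

-0.312%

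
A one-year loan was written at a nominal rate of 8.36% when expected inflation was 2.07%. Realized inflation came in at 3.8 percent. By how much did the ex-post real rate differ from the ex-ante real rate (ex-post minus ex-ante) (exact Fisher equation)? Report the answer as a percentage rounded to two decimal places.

-1.77%

Ex-ante: (1 + 0.0836)/(1 + 0.0207) − 1 = 6.1624%
Ex-post: (1 + 0.0836)/(1 + 0.0380) − 1 = 4.3931%
Difference (ex-post − ex-ante) = -1.7694% → -1.77%.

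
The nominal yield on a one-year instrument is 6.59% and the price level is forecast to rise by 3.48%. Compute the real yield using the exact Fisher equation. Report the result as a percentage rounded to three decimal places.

By the Fisher identity, 1 + r = (1 + i)/(1 + π).
1 + r = 1.06590 / 1.03480 = 1.030054
r = 1.030054 − 1 = 3.0054%, i.e. 3.005%.

3.005%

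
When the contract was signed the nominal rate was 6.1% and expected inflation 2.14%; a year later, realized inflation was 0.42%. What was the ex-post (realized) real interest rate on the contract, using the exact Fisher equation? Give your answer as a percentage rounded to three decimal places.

5.656%

Ex-post: (1 + 0.0610)/(1 + 0.0042) − 1 = 5.6562%
So the realized real rate is 5.656%.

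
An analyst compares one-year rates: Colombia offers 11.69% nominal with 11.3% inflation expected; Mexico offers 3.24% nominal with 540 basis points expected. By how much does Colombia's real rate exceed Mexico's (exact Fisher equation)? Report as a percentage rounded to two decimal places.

2.40%

Colombia: (1 + 0.1169)/(1 + 0.1130) − 1 = 0.3504%
Mexico: (1 + 0.0324)/(1 + 0.0540) − 1 = -2.0493%
Differential = 0.3504% − (-2.0493%) = 2.3997% → 2.40%.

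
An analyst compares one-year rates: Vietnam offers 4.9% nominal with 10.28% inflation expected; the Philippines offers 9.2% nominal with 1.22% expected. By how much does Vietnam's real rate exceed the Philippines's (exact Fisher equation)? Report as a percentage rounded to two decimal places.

Vietnam: (1 + 0.0490)/(1 + 0.1028) − 1 = -4.8785%
The Philippines: (1 + 0.0920)/(1 + 0.0122) − 1 = 7.8838%
Differential = -4.8785% − 7.8838% = -12.7623% → -12.76%.

-12.76%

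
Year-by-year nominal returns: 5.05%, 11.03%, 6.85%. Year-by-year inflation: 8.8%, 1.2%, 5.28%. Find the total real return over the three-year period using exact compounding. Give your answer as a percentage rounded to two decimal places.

7.51%

Compound the nominal returns: 1.0505 × 1.1103 × 1.0685 = 1.246267.
Compound inflation: 1.0880 × 1.0120 × 1.0528 = 1.159192.
Deflate: 1.246267 / 1.159192 = 1.075117.
Total real return = 1.075117 − 1 → 7.51%.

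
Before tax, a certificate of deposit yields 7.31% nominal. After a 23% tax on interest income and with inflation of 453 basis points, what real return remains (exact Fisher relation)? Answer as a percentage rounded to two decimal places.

After-tax nominal return = 7.31% × (1 − 0.23) = 5.6287%.
1 + r = 1.056287 / 1.04530 = 1.010511
After-tax real rate = 1.010511 − 1 → 1.05%.

1.05%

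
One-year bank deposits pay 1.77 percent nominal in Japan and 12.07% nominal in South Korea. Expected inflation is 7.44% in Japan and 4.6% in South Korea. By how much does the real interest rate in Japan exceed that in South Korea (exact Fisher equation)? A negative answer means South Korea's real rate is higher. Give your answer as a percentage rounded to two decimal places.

Japan: (1 + 0.0177)/(1 + 0.0744) − 1 = -5.2774%
South Korea: (1 + 0.1207)/(1 + 0.0460) − 1 = 7.1415%
Differential = -5.2774% − 7.1415% = -12.4189% → -12.42%.

-12.42%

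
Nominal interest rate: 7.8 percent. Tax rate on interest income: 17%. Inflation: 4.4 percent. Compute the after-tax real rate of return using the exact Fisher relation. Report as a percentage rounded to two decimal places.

After-tax nominal return = 7.8% × (1 − 0.17) = 6.4740%.
1 + r = 1.06474 / 1.04400 = 1.019866
After-tax real rate = 1.019866 − 1 → 1.99%.

1.99%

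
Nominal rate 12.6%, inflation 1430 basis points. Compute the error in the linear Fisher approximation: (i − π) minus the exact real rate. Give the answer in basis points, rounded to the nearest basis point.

Approximate: r ≈ 12.600% − 14.300% = -1.7000%
Exact: (1 + 0.1260)/(1 + 0.1430) − 1 = -1.4873%
Error = -1.7000% − (-1.4873%) = -0.2127% → -21 basis points.

-21 basis points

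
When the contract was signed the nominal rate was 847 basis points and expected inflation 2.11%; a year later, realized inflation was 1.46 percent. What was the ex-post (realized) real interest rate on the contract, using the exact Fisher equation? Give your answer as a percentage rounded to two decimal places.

6.91%

Ex-post: (1 + 0.0847)/(1 + 0.0146) − 1 = 6.9091%
So the realized real rate is 6.91%.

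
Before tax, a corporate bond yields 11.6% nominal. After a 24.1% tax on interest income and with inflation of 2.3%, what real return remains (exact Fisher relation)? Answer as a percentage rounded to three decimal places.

After-tax nominal return = 11.6% × (1 − 0.241) = 8.8044%.
1 + r = 1.088044 / 1.02300 = 1.063582
After-tax real rate = 1.063582 − 1 → 6.358%.

6.358%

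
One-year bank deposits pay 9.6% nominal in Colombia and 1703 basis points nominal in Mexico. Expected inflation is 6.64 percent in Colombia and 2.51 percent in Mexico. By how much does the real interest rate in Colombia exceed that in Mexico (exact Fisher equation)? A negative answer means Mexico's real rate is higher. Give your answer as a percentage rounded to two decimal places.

Colombia: (1 + 0.0960)/(1 + 0.0664) − 1 = 2.7757%
Mexico: (1 + 0.1703)/(1 + 0.0251) − 1 = 14.1645%
Differential = 2.7757% − 14.1645% = -11.3888% → -11.39%.

-11.39%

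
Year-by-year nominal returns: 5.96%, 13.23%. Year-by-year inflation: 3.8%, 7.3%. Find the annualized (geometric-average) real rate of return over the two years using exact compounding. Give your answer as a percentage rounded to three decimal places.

Nominal growth factor = 1.0596 × 1.1323 = 1.19978508
Price-level growth factor = 1.0380 × 1.0730 = 1.11377400
Real growth factor = 1.19978508 / 1.11377400 = 1.07722489
Annualized real rate = 1.07722489^(1/2) − 1 = 3.7894% → 3.789%.

3.789%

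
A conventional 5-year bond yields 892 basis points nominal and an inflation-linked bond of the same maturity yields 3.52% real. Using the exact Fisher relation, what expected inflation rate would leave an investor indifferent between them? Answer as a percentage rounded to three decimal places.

5.216%

(1 + π) = (1 + i)/(1 + r) = 1.08920 / 1.03520 = 1.052164
Break-even inflation = 1.052164 − 1 → 5.216%.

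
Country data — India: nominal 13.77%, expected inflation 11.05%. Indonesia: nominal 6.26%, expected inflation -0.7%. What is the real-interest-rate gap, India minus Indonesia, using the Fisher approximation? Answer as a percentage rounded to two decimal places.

India: 13.77% − 11.05% = 2.720%
Indonesia: 6.26% − (-0.7%) = 6.960%
Differential = -4.240% → -4.24%.

-4.24%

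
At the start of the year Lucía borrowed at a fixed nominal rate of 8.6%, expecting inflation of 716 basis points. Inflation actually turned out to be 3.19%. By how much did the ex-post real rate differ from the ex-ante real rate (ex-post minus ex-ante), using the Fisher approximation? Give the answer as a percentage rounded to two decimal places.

3.97%

Ex-ante: 8.6% − 7.16% = 1.440%
Ex-post: 8.6% − 3.19% = 5.410%
Difference (ex-post − ex-ante) = 3.9700% → 3.97%.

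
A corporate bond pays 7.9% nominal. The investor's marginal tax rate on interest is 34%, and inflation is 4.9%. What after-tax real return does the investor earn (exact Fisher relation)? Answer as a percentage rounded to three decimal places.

After-tax nominal return = 7.9% × (1 − 0.34) = 5.2140%.
1 + r = 1.05214 / 1.04900 = 1.002993
After-tax real rate = 1.002993 − 1 → 0.299%.

0.299%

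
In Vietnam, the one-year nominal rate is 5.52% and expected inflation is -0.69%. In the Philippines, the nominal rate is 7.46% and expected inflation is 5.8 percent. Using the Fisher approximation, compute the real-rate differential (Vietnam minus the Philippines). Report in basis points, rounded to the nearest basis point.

Vietnam: 5.52% − (-0.69%) = 6.210%
The Philippines: 7.46% − 5.8% = 1.660%
Differential = 4.550% → 455 basis points.

455 basis points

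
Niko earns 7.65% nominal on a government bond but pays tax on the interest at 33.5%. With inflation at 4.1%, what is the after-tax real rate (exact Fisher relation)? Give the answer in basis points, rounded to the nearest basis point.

After-tax nominal return = 7.65% × (1 − 0.335) = 5.08725%.
1 + r = 1.0508725 / 1.04100 = 1.009484
After-tax real rate = 1.009484 − 1 → 95 basis points.

95 basis points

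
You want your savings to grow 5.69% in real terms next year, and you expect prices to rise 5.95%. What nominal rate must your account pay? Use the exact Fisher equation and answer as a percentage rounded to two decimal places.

(1 + i) = (1 + r)(1 + π) = 1.05690 × 1.05950 = 1.11978555
i = 1.11978555 − 1, so the required nominal rate is 11.98%.

11.98%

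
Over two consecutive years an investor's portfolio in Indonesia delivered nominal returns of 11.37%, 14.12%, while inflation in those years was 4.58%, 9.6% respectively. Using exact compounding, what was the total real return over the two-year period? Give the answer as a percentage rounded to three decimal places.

10.884%

Nominal growth factor = 1.1137 × 1.1412 = 1.2709544
Price-level growth factor = 1.0458 × 1.0960 = 1.1461968
Real growth factor = 1.2709544 / 1.1461968 = 1.1088449
Total real return = 1.1088449 − 1 → 10.884%.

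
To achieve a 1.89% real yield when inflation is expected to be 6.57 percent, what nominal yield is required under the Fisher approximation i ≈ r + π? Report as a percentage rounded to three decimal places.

8.460%

i ≈ r + π = 1.89% + 6.57% = 8.460%.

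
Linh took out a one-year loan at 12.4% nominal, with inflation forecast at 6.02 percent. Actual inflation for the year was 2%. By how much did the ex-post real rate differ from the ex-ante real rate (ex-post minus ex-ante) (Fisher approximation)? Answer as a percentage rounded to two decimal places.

4.02%

Ex-ante: 12.4% − 6.02% = 6.380%
Ex-post: 12.4% − 2% = 10.400%
Difference (ex-post − ex-ante) = 4.0200% → 4.02%.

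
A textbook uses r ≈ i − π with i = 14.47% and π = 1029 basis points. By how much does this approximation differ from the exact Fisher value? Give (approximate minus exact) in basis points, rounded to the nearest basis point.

39 basis points

Approximate: r ≈ 14.470% − 10.290% = 4.1800%
Exact: (1 + 0.1447)/(1 + 0.1029) − 1 = 3.7900%
Error = 4.1800% − 3.7900% = 0.3900% → 39 basis points.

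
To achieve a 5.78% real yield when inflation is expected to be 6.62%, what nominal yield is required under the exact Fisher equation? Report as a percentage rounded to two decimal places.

(1 + i) = (1 + r)(1 + π) = 1.05780 × 1.06620 = 1.12782636
i = 1.12782636 − 1, so the required nominal rate is 12.78%.

12.78%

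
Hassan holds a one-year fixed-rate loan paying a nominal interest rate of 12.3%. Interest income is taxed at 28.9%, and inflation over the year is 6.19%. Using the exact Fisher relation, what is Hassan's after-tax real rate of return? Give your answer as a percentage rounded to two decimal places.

2.41%

After-tax nominal return = 12.3% × (1 − 0.289) = 8.7453%.
1 + r = 1.087453 / 1.06190 = 1.024063
After-tax real rate = 1.024063 − 1 → 2.41%.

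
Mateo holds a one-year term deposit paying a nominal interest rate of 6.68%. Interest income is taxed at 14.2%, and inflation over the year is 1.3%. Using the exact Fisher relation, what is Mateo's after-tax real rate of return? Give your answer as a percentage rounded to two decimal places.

After-tax nominal return = 6.68% × (1 − 0.142) = 5.73144%.
1 + r = 1.0573144 / 1.01300 = 1.043746
After-tax real rate = 1.043746 − 1 → 4.37%.

4.37%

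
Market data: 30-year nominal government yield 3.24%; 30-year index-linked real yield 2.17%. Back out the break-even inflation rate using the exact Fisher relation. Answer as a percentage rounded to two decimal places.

1.05%

(1 + π) = (1 + i)/(1 + r) = 1.03240 / 1.02170 = 1.010473
Break-even inflation = 1.010473 − 1 → 1.05%.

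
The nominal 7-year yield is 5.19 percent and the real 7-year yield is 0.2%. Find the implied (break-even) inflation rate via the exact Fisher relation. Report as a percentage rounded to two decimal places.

(1 + π) = (1 + i)/(1 + r) = 1.05190 / 1.00200 = 1.049800
Break-even inflation = 1.049800 − 1 → 4.98%.

4.98%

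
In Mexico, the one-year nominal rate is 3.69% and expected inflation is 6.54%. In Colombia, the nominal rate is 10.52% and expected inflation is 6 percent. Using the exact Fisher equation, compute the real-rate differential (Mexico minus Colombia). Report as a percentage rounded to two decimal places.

-6.94%

Mexico: (1 + 0.0369)/(1 + 0.0654) − 1 = -2.6751%
Colombia: (1 + 0.1052)/(1 + 0.0600) − 1 = 4.2642%
Differential = -2.6751% − 4.2642% = -6.9392% → -6.94%.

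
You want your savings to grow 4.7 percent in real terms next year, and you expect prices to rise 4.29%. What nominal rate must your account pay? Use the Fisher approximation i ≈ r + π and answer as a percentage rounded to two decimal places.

8.99%

i ≈ r + π = 4.7% + 4.29% = 8.99%.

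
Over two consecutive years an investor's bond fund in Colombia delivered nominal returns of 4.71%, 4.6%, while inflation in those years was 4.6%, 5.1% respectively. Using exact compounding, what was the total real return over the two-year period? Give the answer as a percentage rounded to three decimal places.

-0.371%

Nominal growth factor = 1.0471 × 1.0460 = 1.095267
Price-level growth factor = 1.0460 × 1.0510 = 1.099346
Real growth factor = 1.095267 / 1.099346 = 0.996289
Total real return = 0.996289 − 1 → -0.371%.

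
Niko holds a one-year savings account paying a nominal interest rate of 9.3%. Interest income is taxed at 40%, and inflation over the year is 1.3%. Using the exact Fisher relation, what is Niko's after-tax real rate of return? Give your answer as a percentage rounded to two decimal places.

After-tax nominal return = 9.3% × (1 − 0.4) = 5.5800%.
1 + r = 1.05580 / 1.01300 = 1.042251
After-tax real rate = 1.042251 − 1 → 4.23%.

4.23%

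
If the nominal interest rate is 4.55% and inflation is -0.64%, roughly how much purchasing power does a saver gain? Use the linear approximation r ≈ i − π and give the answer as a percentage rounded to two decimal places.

r ≈ i − π = 4.55% − (-0.64%) = 5.19%.

5.19%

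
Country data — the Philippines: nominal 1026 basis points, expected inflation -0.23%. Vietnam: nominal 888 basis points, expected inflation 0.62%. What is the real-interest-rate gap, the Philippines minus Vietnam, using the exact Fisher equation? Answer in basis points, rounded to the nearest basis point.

The Philippines: (1 + 0.1026)/(1 − 0.0023) − 1 = 10.5142%
Vietnam: (1 + 0.0888)/(1 + 0.0062) − 1 = 8.2091%
Differential = 10.5142% − 8.2091% = 2.3051% → 231 basis points.

231 basis points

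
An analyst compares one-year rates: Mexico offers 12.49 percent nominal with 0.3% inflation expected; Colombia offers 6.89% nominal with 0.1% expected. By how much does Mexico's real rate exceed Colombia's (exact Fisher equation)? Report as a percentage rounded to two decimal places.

Mexico: (1 + 0.1249)/(1 + 0.0030) − 1 = 12.1535%
Colombia: (1 + 0.0689)/(1 + 0.0010) − 1 = 6.7832%
Differential = 12.1535% − 6.7832% = 5.3703% → 5.37%.

5.37%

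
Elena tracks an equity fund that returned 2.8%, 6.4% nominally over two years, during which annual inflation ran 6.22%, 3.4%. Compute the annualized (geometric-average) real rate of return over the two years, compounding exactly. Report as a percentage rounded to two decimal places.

Nominal growth factor = 1.0280 × 1.0640 = 1.09379200
Price-level growth factor = 1.0622 × 1.0340 = 1.09831480
Real growth factor = 1.09379200 / 1.09831480 = 0.99588205
Annualized real rate = 0.99588205^(1/2) − 1 = -0.2061% → -0.21%.

-0.21%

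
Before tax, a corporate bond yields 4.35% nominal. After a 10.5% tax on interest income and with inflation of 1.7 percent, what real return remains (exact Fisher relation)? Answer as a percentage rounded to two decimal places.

2.16%

After-tax nominal return = 4.35% × (1 − 0.105) = 3.89325%.
1 + r = 1.0389325 / 1.01700 = 1.021566
After-tax real rate = 1.021566 − 1 → 2.16%.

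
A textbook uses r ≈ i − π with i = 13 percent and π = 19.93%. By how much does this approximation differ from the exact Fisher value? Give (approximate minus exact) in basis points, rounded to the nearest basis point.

Approximate: r ≈ 13.000% − 19.930% = -6.9300%
Exact: (1 + 0.1300)/(1 + 0.1993) − 1 = -5.7784%
Error = -6.9300% − (-5.7784%) = -1.1516% → -115 basis points.

-115 basis points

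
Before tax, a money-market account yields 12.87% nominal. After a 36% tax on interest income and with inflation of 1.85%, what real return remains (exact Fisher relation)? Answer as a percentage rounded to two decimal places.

After-tax nominal return = 12.87% × (1 − 0.36) = 8.2368%.
1 + r = 1.082368 / 1.01850 = 1.062708
After-tax real rate = 1.062708 − 1 → 6.27%.

6.27%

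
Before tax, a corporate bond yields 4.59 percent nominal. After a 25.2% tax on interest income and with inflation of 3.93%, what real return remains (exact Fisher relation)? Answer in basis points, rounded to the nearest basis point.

After-tax nominal return = 4.59% × (1 − 0.252) = 3.43332%.
1 + r = 1.0343332 / 1.03930 = 0.995221
After-tax real rate = 0.995221 − 1 → -48 basis points.

-48 basis points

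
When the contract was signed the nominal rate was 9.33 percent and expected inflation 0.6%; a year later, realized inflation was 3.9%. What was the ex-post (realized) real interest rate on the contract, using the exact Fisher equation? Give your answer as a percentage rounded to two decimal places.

5.23%

Ex-post: (1 + 0.0933)/(1 + 0.0390) − 1 = 5.2262%
So the realized real rate is 5.23%.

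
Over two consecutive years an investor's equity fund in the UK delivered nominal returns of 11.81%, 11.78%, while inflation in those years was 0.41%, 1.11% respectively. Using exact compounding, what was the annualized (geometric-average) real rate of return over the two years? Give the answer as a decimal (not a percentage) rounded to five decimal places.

0.10952

Nominal growth factor = 1.1181 × 1.1178 = 1.24981218
Price-level growth factor = 1.0041 × 1.0111 = 1.01524551
Real growth factor = 1.24981218 / 1.01524551 = 1.23104428
Annualized real rate = 1.23104428^(1/2) − 1 = 10.9524% → 0.10952.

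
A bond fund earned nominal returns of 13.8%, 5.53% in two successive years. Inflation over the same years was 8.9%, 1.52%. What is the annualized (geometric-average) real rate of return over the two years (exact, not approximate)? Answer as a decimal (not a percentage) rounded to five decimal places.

0.04224

Nominal growth factor = 1.1380 × 1.0553 = 1.20093140
Price-level growth factor = 1.0890 × 1.0152 = 1.10555280
Real growth factor = 1.20093140 / 1.10555280 = 1.08627232
Annualized real rate = 1.08627232^(1/2) − 1 = 4.2244% → 0.04224.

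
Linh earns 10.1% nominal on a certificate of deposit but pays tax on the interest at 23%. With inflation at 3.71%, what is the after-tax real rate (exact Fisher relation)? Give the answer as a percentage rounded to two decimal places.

3.92%

After-tax nominal return = 10.1% × (1 − 0.23) = 7.7770%.
1 + r = 1.07777 / 1.03710 = 1.039215
After-tax real rate = 1.039215 − 1 → 3.92%.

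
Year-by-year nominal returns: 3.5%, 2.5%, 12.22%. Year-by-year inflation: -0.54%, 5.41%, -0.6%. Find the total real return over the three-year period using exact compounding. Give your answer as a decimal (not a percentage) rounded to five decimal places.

0.14240

Compound the nominal returns: 1.0350 × 1.0250 × 1.1222 = 1.190514.
Compound inflation: 0.9946 × 1.0541 × 0.9940 = 1.042117.
Deflate: 1.190514 / 1.042117 = 1.142399.
Total real return = 1.142399 − 1 → 0.14240.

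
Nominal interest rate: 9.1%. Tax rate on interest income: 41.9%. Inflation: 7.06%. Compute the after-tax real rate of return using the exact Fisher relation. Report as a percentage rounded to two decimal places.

-1.66%

After-tax nominal return = 9.1% × (1 − 0.419) = 5.2871%.
1 + r = 1.052871 / 1.07060 = 0.983440
After-tax real rate = 0.983440 − 1 → -1.66%.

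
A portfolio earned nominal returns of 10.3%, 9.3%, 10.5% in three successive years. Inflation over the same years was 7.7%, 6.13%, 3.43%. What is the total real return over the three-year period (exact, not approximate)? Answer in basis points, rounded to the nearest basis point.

Compound the nominal returns: 1.1030 × 1.0930 × 1.1050 = 1.332165.
Compound inflation: 1.0770 × 1.0613 × 1.0343 = 1.182226.
Deflate: 1.332165 / 1.182226 = 1.126828.
Total real return = 1.126828 − 1 → 1268 basis points.

1268 basis points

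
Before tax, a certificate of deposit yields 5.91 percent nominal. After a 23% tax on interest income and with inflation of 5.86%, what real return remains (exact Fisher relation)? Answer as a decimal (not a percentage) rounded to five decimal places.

-0.01237

After-tax nominal return = 5.91% × (1 − 0.23) = 4.5507%.
1 + r = 1.045507 / 1.05860 = 0.987632
After-tax real rate = 0.987632 − 1 → -0.01237.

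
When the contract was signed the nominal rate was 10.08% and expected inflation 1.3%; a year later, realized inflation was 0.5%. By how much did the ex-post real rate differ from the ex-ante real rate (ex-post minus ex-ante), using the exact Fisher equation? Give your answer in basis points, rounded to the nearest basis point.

Ex-ante: (1 + 0.1008)/(1 + 0.0130) − 1 = 8.66732%
Ex-post: (1 + 0.1008)/(1 + 0.0050) − 1 = 9.53234%
Difference (ex-post − ex-ante) = 0.86501% → 87 basis points.

87 basis points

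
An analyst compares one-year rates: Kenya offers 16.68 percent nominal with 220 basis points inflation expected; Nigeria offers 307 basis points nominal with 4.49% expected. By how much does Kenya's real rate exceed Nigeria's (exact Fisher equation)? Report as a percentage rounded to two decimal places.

Kenya: (1 + 0.1668)/(1 + 0.0220) − 1 = 14.1683%
Nigeria: (1 + 0.0307)/(1 + 0.0449) − 1 = -1.3590%
Differential = 14.1683% − (-1.3590%) = 15.5273% → 15.53%.

15.53%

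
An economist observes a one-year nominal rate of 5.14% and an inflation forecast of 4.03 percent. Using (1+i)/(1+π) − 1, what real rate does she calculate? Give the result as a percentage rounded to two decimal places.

1 + r = 1.05140 / 1.04030 = 1.010670
r = 1.010670 − 1 = 1.0670%, i.e. 1.07%.

1.07%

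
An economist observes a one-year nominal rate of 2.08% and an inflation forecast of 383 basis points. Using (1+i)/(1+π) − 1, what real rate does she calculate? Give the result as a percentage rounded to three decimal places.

1 + r = 1.02080 / 1.03830 = 0.983146
r = 0.983146 − 1 = -1.6854%, i.e. -1.685%.

-1.685%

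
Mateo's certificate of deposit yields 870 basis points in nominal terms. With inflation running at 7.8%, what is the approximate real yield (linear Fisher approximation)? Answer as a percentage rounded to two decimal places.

0.90%

r ≈ i − π = 8.7% − 7.8% = 0.90%.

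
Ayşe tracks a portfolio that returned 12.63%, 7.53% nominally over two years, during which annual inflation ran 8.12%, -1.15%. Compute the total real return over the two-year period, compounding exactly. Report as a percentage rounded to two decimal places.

Nominal growth factor = 1.1263 × 1.0753 = 1.211110
Price-level growth factor = 1.0812 × 0.9885 = 1.068766
Real growth factor = 1.211110 / 1.068766 = 1.133186
Total real return = 1.133186 − 1 → 13.32%.

13.32%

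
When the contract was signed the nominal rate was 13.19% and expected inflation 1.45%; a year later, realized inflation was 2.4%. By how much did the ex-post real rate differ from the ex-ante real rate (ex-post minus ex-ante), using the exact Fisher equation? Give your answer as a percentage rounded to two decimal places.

-1.04%

Ex-ante: (1 + 0.1319)/(1 + 0.0145) − 1 = 11.5722%
Ex-post: (1 + 0.1319)/(1 + 0.0240) − 1 = 10.5371%
Difference (ex-post − ex-ante) = -1.0351% → -1.04%.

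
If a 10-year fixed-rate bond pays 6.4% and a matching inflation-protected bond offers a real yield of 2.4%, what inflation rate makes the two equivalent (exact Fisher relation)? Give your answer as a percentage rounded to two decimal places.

3.91%

(1 + π) = (1 + i)/(1 + r) = 1.06400 / 1.02400 = 1.039063
Break-even inflation = 1.039063 − 1 → 3.91%.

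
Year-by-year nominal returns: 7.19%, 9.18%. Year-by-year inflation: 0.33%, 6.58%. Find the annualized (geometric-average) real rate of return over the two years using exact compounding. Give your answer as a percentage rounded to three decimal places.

Nominal growth factor = 1.0719 × 1.0918 = 1.17030042
Price-level growth factor = 1.0033 × 1.0658 = 1.06931714
Real growth factor = 1.17030042 / 1.06931714 = 1.09443717
Annualized real rate = 1.09443717^(1/2) − 1 = 4.6154% → 4.615%.

4.615%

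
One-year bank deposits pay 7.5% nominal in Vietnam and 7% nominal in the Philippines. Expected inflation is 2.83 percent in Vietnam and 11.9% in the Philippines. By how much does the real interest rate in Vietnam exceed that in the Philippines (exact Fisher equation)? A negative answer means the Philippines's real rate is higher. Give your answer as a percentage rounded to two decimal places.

8.92%

Vietnam: (1 + 0.0750)/(1 + 0.0283) − 1 = 4.5415%
The Philippines: (1 + 0.0700)/(1 + 0.1190) − 1 = -4.3789%
Differential = 4.5415% − (-4.3789%) = 8.9204% → 8.92%.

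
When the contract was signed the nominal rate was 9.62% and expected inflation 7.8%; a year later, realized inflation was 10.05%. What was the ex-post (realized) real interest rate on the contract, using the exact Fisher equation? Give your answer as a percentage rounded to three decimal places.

-0.391%

Ex-post: (1 + 0.0962)/(1 + 0.1005) − 1 = -0.3907%
So the realized real rate is -0.391%.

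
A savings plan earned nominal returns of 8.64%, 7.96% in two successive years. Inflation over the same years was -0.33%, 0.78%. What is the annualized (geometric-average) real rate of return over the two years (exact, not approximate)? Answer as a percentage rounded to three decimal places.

Nominal growth factor = 1.0864 × 1.0796 = 1.17287744
Price-level growth factor = 0.9967 × 1.0078 = 1.00447426
Real growth factor = 1.17287744 / 1.00447426 = 1.16765306
Annualized real rate = 1.16765306^(1/2) − 1 = 8.0580% → 8.058%.

8.058%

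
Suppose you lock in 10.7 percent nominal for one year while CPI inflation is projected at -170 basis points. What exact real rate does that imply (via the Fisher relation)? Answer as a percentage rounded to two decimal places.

12.61%

By the Fisher relation, 1 + r = (1 + i)/(1 + π).
1 + r = 1.10700 / 0.98300 = 1.126144
r = 1.126144 − 1 = 12.6144%, i.e. 12.61%.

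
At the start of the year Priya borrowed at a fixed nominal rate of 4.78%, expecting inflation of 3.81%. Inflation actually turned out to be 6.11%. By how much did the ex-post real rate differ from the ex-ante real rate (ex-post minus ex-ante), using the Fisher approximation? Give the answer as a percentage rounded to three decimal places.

Ex-ante: 4.78% − 3.81% = 0.970%
Ex-post: 4.78% − 6.11% = -1.330%
Difference (ex-post − ex-ante) = -2.3000% → -2.300%.

-2.300%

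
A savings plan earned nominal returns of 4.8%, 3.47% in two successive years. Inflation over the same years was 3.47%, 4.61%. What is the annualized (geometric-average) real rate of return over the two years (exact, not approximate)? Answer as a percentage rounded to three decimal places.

0.091%

Nominal growth factor = 1.0480 × 1.0347 = 1.08436560
Price-level growth factor = 1.0347 × 1.0461 = 1.08239967
Real growth factor = 1.08436560 / 1.08239967 = 1.00181627
Annualized real rate = 1.00181627^(1/2) − 1 = 0.0908% → 0.091%.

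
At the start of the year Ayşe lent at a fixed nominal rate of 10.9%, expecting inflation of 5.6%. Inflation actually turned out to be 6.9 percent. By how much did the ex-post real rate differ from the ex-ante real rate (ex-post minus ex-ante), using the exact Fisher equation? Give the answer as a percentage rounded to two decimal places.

-1.28%

Ex-ante: (1 + 0.1090)/(1 + 0.0560) − 1 = 5.0189%
Ex-post: (1 + 0.1090)/(1 + 0.0690) − 1 = 3.7418%
Difference (ex-post − ex-ante) = -1.2771% → -1.28%.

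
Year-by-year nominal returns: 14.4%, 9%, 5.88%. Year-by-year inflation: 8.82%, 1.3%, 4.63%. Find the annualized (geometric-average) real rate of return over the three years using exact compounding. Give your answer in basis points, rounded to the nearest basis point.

461 basis points

Nominal growth factor = 1.1440 × 1.0900 × 1.0588 = 1.32028125
Price-level growth factor = 1.0882 × 1.0130 × 1.0463 = 1.15338525
Real growth factor = 1.32028125 / 1.15338525 = 1.14470100
Annualized real rate = 1.14470100^(1/3) − 1 = 4.6078% → 461 basis points.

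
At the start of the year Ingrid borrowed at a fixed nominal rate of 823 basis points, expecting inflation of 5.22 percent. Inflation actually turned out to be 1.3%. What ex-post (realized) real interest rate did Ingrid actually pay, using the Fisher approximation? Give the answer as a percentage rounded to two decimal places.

Ex-post: 8.23% − 1.3% = 6.930%
So the realized real rate is 6.93%.

6.93%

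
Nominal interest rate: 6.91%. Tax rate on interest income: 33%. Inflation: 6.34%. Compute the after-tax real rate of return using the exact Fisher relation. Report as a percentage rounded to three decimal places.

-1.608%

After-tax nominal return = 6.91% × (1 − 0.33) = 4.6297%.
1 + r = 1.046297 / 1.06340 = 0.983917
After-tax real rate = 0.983917 − 1 → -1.608%.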